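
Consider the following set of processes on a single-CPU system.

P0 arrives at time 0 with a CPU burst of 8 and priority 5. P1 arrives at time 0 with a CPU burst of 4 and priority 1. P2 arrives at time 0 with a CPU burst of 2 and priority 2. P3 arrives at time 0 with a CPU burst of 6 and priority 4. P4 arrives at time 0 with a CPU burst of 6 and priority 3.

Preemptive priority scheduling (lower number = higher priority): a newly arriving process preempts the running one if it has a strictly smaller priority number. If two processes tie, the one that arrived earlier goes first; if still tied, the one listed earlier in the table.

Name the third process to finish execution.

Gantt: | P1 0-4 | P2 4-6 | P4 6-12 | P3 12-18 | P0 18-26 |
Completion: P0=26  P1=4  P2=6  P3=18  P4=12
Finish order: P1 → P2 → P4 → P3 → P0

P4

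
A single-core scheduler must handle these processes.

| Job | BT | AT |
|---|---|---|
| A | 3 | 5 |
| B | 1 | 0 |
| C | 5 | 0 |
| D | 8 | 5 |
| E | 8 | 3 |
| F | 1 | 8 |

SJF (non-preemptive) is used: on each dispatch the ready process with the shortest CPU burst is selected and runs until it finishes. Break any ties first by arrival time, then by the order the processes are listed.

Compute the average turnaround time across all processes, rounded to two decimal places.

Timeline: | B 0-1 | C 1-6 | A 6-9 | F 9-10 | E 10-18 | D 18-26 |
Completion: A=9  B=1  C=6  D=26  E=18  F=10
Turnaround times: A=4, B=1, C=6, D=21, E=15, F=2
Average turnaround = (4+1+6+21+15+2) / 6 = 49/6 = 8.17

8.17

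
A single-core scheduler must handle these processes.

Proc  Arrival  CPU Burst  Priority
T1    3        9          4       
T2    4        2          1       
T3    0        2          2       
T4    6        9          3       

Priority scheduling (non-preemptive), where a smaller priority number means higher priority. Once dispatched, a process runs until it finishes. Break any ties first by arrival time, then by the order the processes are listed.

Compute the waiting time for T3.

Timeline: | T3 0-2 | idle 2-3 | T1 3-12 | T2 12-14 | T4 14-23 |
Completion: T1=12  T2=14  T3=2  T4=23
Waiting(T3) = turnaround − burst = 2 − 2 = 0

0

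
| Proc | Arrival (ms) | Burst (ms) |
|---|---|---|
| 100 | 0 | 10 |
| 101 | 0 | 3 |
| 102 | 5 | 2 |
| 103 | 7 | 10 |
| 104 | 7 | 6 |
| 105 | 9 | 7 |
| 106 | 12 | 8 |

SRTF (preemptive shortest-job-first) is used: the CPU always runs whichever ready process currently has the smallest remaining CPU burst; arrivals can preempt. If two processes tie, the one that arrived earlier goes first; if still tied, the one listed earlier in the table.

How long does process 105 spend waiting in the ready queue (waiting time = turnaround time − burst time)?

Gantt: | 101 0-3 | 100 3-5 | 102 5-7 | 104 7-13 | 105 13-20 | 100 20-28 | 106 28-36 | 103 36-46 |
Completion: 100=28  101=3  102=7  103=46  104=13  105=20  106=36
Turnaround (C−A): 100=28  101=3  102=2  103=39  104=6  105=11  106=24
Waiting(105) = turnaround − burst = 11 − 7 = 4

4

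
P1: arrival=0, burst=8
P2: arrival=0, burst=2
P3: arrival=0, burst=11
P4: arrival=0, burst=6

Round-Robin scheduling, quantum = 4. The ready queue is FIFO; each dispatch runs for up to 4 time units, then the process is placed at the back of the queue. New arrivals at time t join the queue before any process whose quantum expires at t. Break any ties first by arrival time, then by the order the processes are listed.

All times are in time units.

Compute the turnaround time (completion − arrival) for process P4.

Gantt: | P1 0-4 | P2 4-6 | P3 6-10 | P4 10-14 | P1 14-18 | P3 18-22 | P4 22-24 | P3 24-27 |
Completion: P1=18  P2=6  P3=27  P4=24
Turnaround (C−A): P1=18  P2=6  P3=27  P4=24
Turnaround(P4) = completion − arrival = 24 − 0 = 24

24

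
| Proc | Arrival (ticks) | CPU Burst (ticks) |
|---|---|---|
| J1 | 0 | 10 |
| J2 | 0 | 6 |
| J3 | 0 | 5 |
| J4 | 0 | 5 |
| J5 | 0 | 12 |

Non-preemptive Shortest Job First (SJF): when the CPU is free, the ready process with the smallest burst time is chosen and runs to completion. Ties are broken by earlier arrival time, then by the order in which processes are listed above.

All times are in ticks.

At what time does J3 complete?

5

Timeline: | J3 0-5 | J4 5-10 | J2 10-16 | J1 16-26 | J5 26-38 |
Completion: J1=26  J2=16  J3=5  J4=10  J5=38
Turnaround (C−A): J1=26  J2=16  J3=5  J4=10  J5=38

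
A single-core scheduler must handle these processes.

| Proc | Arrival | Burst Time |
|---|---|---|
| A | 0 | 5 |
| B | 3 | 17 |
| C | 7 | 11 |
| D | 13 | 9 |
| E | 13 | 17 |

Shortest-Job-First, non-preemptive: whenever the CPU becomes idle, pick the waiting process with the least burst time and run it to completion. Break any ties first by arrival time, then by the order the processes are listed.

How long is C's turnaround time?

Gantt: | A 0-5 | B 5-22 | D 22-31 | C 31-42 | E 42-59 |
Completion: A=5  B=22  C=42  D=31  E=59
Turnaround(C) = completion − arrival = 42 − 7 = 35

35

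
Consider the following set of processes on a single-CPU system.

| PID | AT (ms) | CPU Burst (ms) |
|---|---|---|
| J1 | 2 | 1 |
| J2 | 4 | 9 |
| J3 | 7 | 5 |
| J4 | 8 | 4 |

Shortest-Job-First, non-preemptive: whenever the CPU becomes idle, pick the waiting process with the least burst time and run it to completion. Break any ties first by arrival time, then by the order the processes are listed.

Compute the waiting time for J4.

Schedule: | idle 0-2 | J1 2-3 | idle 3-4 | J2 4-13 | J4 13-17 | J3 17-22 |
Completion: J1=3  J2=13  J3=22  J4=17
Waiting(J4) = turnaround − burst = 9 − 4 = 5

5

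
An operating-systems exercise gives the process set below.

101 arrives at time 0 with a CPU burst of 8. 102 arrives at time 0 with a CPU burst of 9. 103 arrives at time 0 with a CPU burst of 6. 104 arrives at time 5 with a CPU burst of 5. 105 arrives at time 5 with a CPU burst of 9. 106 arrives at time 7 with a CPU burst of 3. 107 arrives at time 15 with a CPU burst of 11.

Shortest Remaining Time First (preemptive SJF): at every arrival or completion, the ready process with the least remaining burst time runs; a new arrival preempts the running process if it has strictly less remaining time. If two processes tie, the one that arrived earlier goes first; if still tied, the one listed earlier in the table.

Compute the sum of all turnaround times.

Timeline: | 103 0-6 | 104 6-7 | 106 7-10 | 104 10-14 | 101 14-22 | 102 22-31 | 105 31-40 | 107 40-51 |
Completion: 101=22  102=31  103=6  104=14  105=40  106=10  107=51
Turnaround (C−A): 101=22  102=31  103=6  104=9  105=35  106=3  107=36
Turnaround = completion − arrival: 101=22, 102=31, 103=6, 104=9, 105=35, 106=3, 107=36
Total turnaround = 22 + 31 + 6 + 9 + 35 + 3 + 36 = 142

142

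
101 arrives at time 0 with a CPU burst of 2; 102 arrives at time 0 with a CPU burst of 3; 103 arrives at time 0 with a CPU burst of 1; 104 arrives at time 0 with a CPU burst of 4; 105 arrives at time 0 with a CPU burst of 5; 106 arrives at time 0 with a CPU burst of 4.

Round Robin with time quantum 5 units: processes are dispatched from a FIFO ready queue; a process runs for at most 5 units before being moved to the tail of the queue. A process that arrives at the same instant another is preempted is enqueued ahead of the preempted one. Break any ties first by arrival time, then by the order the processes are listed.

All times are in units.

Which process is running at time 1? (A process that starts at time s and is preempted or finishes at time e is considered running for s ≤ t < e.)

Gantt: | 101 0-2 | 102 2-5 | 103 5-6 | 104 6-10 | 105 10-15 | 106 15-19 |
Completion: 101=2  102=5  103=6  104=10  105=15  106=19
Turnaround (C−A): 101=2  102=5  103=6  104=10  105=15  106=19

101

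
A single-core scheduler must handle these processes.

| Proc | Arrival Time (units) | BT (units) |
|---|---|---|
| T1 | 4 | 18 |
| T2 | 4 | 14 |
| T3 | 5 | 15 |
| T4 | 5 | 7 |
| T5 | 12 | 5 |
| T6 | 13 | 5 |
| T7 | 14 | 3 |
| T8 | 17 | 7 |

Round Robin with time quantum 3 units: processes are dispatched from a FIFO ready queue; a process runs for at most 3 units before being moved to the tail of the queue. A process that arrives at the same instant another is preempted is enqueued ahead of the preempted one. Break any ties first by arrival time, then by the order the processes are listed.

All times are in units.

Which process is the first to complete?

T7

Gantt: | idle 0-4 | T1 4-7 | T2 7-10 | T3 10-13 | T4 13-16 | T1 16-19 | T2 19-22 | T5 22-25 | T6 25-28 | T3 28-31 | T7 31-34 | T4 34-37 | T8 37-40 | T1 40-43 | T2 43-46 | T5 46-48 | T6 48-50 | T3 50-53 | T4 53-54 | T8 54-57 | T1 57-60 | T2 60-63 | T3 63-66 | T8 66-67 | T1 67-70 | T2 70-72 | T3 72-75 | T1 75-78 |
Completion: T1=78  T2=72  T3=75  T4=54  T5=48  T6=50  T7=34  T8=67
Turnaround (C−A): T1=74  T2=68  T3=70  T4=49  T5=36  T6=37  T7=20  T8=50
Finish order: T7 → T5 → T6 → T4 → T8 → T2 → T3 → T1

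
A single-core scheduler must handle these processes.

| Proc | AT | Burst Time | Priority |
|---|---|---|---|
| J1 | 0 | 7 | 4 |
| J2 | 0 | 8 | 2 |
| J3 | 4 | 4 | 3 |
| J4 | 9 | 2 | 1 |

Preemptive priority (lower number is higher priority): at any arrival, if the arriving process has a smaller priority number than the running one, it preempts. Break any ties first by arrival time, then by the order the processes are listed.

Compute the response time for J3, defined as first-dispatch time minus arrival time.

Timeline: | J2 0-8 | J3 8-9 | J4 9-11 | J3 11-14 | J1 14-21 |
Completion: J1=21  J2=8  J3=14  J4=11
Response(J3) = first start − arrival = 8 − 4 = 4

4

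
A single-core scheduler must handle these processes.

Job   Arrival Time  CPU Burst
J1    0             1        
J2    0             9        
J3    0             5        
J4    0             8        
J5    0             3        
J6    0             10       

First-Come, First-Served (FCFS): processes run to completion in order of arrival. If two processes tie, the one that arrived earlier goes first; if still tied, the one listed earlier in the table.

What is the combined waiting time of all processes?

75

Gantt: | J1 0-1 | J2 1-10 | J3 10-15 | J4 15-23 | J5 23-26 | J6 26-36 |
Completion: J1=1  J2=10  J3=15  J4=23  J5=26  J6=36
Waiting = turnaround − burst: J1=0, J2=1, J3=10, J4=15, J5=23, J6=26
Total waiting = 0 + 1 + 10 + 15 + 23 + 26 = 75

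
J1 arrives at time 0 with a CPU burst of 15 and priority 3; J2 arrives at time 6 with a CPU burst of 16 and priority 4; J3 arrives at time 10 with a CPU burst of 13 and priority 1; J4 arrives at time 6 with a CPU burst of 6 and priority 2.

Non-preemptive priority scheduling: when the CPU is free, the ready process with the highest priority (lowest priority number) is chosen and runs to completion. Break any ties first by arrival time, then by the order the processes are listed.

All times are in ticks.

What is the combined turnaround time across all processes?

105

Gantt: | J1 0-15 | J3 15-28 | J4 28-34 | J2 34-50 |
Completion: J1=15  J2=50  J3=28  J4=34
Turnaround = completion − arrival: J1=15, J2=44, J3=18, J4=28
Total turnaround = 15 + 44 + 18 + 28 = 105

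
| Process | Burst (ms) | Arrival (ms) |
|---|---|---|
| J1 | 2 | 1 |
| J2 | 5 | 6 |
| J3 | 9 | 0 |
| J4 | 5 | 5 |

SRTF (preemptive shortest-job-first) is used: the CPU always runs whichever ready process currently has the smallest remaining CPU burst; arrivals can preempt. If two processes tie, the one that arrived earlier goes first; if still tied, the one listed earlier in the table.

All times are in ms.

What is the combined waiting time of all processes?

Schedule: | J3 0-1 | J1 1-3 | J3 3-5 | J4 5-10 | J2 10-15 | J3 15-21 |
Completion: J1=3  J2=15  J3=21  J4=10
Turnaround (C−A): J1=2  J2=9  J3=21  J4=5
Waiting = turnaround − burst: J1=0, J2=4, J3=12, J4=0
Total waiting = 0 + 4 + 12 + 0 = 16

16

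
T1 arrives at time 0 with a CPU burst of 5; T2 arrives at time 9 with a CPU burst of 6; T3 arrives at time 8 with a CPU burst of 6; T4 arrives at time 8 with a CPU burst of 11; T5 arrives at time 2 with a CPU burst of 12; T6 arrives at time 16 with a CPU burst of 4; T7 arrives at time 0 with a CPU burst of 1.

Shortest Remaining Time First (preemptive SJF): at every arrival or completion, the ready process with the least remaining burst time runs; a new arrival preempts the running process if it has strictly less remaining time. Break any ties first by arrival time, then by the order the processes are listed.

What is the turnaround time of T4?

Gantt: | T7 0-1 | T1 1-6 | T5 6-8 | T3 8-14 | T2 14-20 | T6 20-24 | T5 24-34 | T4 34-45 |
Completion: T1=6  T2=20  T3=14  T4=45  T5=34  T6=24  T7=1
Turnaround(T4) = completion − arrival = 45 − 8 = 37

37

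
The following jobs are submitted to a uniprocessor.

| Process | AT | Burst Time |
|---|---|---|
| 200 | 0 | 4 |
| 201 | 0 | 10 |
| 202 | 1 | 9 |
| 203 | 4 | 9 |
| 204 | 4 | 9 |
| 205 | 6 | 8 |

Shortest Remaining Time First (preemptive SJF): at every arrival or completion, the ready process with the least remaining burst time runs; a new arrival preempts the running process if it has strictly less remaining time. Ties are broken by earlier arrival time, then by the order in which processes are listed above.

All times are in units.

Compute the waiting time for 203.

17

Schedule: | 200 0-4 | 202 4-13 | 205 13-21 | 203 21-30 | 204 30-39 | 201 39-49 |
Completion: 200=4  201=49  202=13  203=30  204=39  205=21
Waiting(203) = turnaround − burst = 26 − 9 = 17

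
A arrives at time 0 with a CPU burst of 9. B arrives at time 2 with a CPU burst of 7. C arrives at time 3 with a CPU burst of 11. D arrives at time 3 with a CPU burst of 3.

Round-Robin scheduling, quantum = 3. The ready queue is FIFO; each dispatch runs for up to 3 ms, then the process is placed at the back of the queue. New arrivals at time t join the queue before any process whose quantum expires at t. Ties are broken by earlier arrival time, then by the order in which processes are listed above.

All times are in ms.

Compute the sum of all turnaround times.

Gantt: | A 0-3 | B 3-6 | C 6-9 | D 9-12 | A 12-15 | B 15-18 | C 18-21 | A 21-24 | B 24-25 | C 25-30 |
Completion: A=24  B=25  C=30  D=12
Turnaround = completion − arrival: A=24, B=23, C=27, D=9
Total turnaround = 24 + 23 + 27 + 9 = 83

83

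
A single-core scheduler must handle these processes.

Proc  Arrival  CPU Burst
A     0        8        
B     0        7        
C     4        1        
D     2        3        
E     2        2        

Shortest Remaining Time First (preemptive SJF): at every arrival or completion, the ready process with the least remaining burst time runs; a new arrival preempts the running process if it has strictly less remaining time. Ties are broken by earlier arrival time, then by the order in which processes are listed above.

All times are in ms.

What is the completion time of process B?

Schedule: | B 0-2 | E 2-4 | C 4-5 | D 5-8 | B 8-13 | A 13-21 |
Completion: A=21  B=13  C=5  D=8  E=4

13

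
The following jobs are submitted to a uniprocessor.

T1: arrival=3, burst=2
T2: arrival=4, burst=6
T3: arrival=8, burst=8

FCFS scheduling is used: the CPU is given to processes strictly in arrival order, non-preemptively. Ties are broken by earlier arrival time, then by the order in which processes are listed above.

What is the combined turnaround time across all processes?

Gantt: | idle 0-3 | T1 3-5 | T2 5-11 | T3 11-19 |
Completion: T1=5  T2=11  T3=19
Turnaround (C−A): T1=2  T2=7  T3=11
Turnaround = completion − arrival: T1=2, T2=7, T3=11
Total turnaround = 2 + 7 + 11 = 20

20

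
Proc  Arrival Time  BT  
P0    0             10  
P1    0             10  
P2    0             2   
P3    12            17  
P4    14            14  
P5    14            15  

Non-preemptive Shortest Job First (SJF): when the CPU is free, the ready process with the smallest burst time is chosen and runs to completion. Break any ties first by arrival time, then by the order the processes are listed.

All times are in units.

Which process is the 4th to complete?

P4

Timeline: | P2 0-2 | P0 2-12 | P1 12-22 | P4 22-36 | P5 36-51 | P3 51-68 |
Completion: P0=12  P1=22  P2=2  P3=68  P4=36  P5=51
Finish order: P2 → P0 → P1 → P4 → P5 → P3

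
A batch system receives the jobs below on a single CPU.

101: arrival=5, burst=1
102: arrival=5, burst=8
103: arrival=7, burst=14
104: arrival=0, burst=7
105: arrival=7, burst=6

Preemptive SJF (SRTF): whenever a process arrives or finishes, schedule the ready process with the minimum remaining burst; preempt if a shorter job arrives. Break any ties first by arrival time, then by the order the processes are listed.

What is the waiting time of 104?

Schedule: | 104 0-5 | 101 5-6 | 104 6-8 | 105 8-14 | 102 14-22 | 103 22-36 |
Completion: 101=6  102=22  103=36  104=8  105=14
Waiting(104) = turnaround − burst = 8 − 7 = 1

1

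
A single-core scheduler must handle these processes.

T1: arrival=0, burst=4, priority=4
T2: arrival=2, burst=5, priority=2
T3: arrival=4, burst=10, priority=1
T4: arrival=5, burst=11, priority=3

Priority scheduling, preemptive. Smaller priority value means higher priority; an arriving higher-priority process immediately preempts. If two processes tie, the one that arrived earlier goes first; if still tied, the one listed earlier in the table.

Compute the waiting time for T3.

0

Schedule: | T1 0-2 | T2 2-4 | T3 4-14 | T2 14-17 | T4 17-28 | T1 28-30 |
Completion: T1=30  T2=17  T3=14  T4=28
Turnaround (C−A): T1=30  T2=15  T3=10  T4=23
Waiting(T3) = turnaround − burst = 10 − 10 = 0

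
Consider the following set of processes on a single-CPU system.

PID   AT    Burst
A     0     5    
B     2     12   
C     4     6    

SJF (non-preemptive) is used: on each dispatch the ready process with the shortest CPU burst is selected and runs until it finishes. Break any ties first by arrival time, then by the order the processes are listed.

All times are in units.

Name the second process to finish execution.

C

Gantt: | A 0-5 | C 5-11 | B 11-23 |
Completion: A=5  B=23  C=11
Finish order: A → C → B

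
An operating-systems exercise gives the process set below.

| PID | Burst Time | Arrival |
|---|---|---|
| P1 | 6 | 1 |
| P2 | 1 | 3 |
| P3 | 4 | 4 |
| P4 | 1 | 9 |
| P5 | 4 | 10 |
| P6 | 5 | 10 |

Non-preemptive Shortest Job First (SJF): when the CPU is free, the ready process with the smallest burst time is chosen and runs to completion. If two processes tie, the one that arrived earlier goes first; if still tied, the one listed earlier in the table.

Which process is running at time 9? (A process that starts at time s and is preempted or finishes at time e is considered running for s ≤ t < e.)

P3

Timeline: | idle 0-1 | P1 1-7 | P2 7-8 | P3 8-12 | P4 12-13 | P5 13-17 | P6 17-22 |
Completion: P1=7  P2=8  P3=12  P4=13  P5=17  P6=22
Turnaround (C−A): P1=6  P2=5  P3=8  P4=4  P5=7  P6=12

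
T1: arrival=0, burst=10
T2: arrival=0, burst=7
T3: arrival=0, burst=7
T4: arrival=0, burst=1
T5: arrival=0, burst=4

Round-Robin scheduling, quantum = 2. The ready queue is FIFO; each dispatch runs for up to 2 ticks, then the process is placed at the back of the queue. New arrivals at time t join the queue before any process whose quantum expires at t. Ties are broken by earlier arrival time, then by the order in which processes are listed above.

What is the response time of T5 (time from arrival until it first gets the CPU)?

Schedule: | T1 0-2 | T2 2-4 | T3 4-6 | T4 6-7 | T5 7-9 | T1 9-11 | T2 11-13 | T3 13-15 | T5 15-17 | T1 17-19 | T2 19-21 | T3 21-23 | T1 23-25 | T2 25-26 | T3 26-27 | T1 27-29 |
Completion: T1=29  T2=26  T3=27  T4=7  T5=17
Response(T5) = first start − arrival = 7 − 0 = 7

7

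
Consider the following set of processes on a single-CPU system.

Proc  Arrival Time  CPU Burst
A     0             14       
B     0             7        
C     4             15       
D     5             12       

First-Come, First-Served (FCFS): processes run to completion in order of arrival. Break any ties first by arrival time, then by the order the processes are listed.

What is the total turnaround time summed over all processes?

Schedule: | A 0-14 | B 14-21 | C 21-36 | D 36-48 |
Completion: A=14  B=21  C=36  D=48
Turnaround (C−A): A=14  B=21  C=32  D=43
Turnaround = completion − arrival: A=14, B=21, C=32, D=43
Total turnaround = 14 + 21 + 32 + 43 = 110

110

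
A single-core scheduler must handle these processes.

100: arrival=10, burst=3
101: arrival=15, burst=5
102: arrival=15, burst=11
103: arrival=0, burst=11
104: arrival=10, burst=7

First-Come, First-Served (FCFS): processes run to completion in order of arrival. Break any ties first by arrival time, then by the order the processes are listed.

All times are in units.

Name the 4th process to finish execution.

Gantt: | 103 0-11 | 100 11-14 | 104 14-21 | 101 21-26 | 102 26-37 |
Completion: 100=14  101=26  102=37  103=11  104=21
Turnaround (C−A): 100=4  101=11  102=22  103=11  104=11
Finish order: 103 → 100 → 104 → 101 → 102

101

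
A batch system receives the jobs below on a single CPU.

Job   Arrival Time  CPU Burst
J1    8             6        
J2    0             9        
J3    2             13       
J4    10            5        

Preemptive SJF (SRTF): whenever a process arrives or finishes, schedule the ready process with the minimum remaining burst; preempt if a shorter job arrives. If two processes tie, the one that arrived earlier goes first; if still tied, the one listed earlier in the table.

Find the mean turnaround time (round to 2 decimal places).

Gantt: | J2 0-9 | J1 9-15 | J4 15-20 | J3 20-33 |
Completion: J1=15  J2=9  J3=33  J4=20
Turnaround times: J1=7, J2=9, J3=31, J4=10
Average turnaround = (7+9+31+10) / 4 = 57/4 = 14.25

14.25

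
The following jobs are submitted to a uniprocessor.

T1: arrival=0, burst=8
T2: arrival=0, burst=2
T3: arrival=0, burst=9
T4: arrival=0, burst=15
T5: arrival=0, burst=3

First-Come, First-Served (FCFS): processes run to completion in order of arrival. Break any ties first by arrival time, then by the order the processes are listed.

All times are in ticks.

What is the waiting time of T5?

Schedule: | T1 0-8 | T2 8-10 | T3 10-19 | T4 19-34 | T5 34-37 |
Completion: T1=8  T2=10  T3=19  T4=34  T5=37
Turnaround (C−A): T1=8  T2=10  T3=19  T4=34  T5=37
Waiting(T5) = turnaround − burst = 37 − 3 = 34

34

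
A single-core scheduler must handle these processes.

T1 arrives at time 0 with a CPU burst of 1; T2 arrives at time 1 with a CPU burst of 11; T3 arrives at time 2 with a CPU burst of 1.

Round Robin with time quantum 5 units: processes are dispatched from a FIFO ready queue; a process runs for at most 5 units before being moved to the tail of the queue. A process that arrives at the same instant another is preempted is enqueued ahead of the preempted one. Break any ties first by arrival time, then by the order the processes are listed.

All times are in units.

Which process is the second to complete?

T3

Timeline: | T1 0-1 | T2 1-6 | T3 6-7 | T2 7-13 |
Completion: T1=1  T2=13  T3=7
Finish order: T1 → T3 → T2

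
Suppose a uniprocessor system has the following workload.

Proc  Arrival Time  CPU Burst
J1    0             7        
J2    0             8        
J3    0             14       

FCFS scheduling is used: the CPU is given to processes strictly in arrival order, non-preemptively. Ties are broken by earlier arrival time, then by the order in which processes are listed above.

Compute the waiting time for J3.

Schedule: | J1 0-7 | J2 7-15 | J3 15-29 |
Completion: J1=7  J2=15  J3=29
Waiting(J3) = turnaround − burst = 29 − 14 = 15

15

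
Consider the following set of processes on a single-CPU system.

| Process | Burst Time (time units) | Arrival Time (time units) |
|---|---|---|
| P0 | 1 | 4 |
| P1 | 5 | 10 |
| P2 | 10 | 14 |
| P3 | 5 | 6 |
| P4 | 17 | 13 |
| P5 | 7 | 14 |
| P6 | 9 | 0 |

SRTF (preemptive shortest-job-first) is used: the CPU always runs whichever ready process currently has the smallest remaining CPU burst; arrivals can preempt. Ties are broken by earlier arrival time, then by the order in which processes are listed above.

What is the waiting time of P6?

Gantt: | P6 0-4 | P0 4-5 | P6 5-10 | P3 10-15 | P1 15-20 | P5 20-27 | P2 27-37 | P4 37-54 |
Completion: P0=5  P1=20  P2=37  P3=15  P4=54  P5=27  P6=10
Turnaround (C−A): P0=1  P1=10  P2=23  P3=9  P4=41  P5=13  P6=10
Waiting(P6) = turnaround − burst = 10 − 9 = 1

1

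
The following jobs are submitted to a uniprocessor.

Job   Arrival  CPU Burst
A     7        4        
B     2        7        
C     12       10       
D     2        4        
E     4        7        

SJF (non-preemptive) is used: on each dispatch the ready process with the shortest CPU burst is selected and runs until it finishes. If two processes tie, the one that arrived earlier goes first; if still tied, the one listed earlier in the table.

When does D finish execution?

6

Gantt: | idle 0-2 | D 2-6 | B 6-13 | A 13-17 | E 17-24 | C 24-34 |
Completion: A=17  B=13  C=34  D=6  E=24
Turnaround (C−A): A=10  B=11  C=22  D=4  E=20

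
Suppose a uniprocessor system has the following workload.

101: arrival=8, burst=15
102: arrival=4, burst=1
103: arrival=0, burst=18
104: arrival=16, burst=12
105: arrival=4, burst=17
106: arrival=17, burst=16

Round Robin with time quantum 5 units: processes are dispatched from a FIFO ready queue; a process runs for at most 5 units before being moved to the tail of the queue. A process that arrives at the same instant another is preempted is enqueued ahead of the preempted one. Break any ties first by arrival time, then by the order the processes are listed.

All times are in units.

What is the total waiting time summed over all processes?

229

Schedule: | 103 0-5 | 102 5-6 | 105 6-11 | 103 11-16 | 101 16-21 | 105 21-26 | 104 26-31 | 103 31-36 | 106 36-41 | 101 41-46 | 105 46-51 | 104 51-56 | 103 56-59 | 106 59-64 | 101 64-69 | 105 69-71 | 104 71-73 | 106 73-79 |
Completion: 101=69  102=6  103=59  104=73  105=71  106=79
Waiting = turnaround − burst: 101=46, 102=1, 103=41, 104=45, 105=50, 106=46
Total waiting = 46 + 1 + 41 + 45 + 50 + 46 = 229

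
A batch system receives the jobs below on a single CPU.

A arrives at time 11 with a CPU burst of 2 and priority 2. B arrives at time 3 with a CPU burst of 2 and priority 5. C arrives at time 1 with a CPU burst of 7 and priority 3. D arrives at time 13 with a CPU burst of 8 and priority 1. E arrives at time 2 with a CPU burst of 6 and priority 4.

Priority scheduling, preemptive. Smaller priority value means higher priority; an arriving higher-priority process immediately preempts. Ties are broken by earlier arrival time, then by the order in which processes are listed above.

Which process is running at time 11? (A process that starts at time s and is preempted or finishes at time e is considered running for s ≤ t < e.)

Schedule: | idle 0-1 | C 1-8 | E 8-11 | A 11-13 | D 13-21 | E 21-24 | B 24-26 |
Completion: A=13  B=26  C=8  D=21  E=24
Turnaround (C−A): A=2  B=23  C=7  D=8  E=22

A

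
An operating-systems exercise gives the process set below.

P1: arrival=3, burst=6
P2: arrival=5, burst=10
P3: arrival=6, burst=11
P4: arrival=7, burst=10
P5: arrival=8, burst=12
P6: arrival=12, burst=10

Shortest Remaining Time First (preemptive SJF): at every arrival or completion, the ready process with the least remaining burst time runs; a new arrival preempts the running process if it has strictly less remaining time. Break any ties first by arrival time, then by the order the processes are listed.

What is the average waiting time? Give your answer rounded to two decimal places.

Timeline: | idle 0-3 | P1 3-9 | P2 9-19 | P4 19-29 | P6 29-39 | P3 39-50 | P5 50-62 |
Completion: P1=9  P2=19  P3=50  P4=29  P5=62  P6=39
Waiting times: P1=0, P2=4, P3=33, P4=12, P5=42, P6=17
Average waiting = (0+4+33+12+42+17) / 6 = 108/6 = 18.00

18.00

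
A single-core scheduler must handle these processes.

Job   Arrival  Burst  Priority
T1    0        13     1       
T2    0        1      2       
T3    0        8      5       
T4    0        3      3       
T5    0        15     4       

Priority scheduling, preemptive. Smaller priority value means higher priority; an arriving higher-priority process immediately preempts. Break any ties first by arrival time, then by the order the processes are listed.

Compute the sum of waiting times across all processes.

76

Gantt: | T1 0-13 | T2 13-14 | T4 14-17 | T5 17-32 | T3 32-40 |
Completion: T1=13  T2=14  T3=40  T4=17  T5=32
Turnaround (C−A): T1=13  T2=14  T3=40  T4=17  T5=32
Waiting = turnaround − burst: T1=0, T2=13, T3=32, T4=14, T5=17
Total waiting = 0 + 13 + 32 + 14 + 17 = 76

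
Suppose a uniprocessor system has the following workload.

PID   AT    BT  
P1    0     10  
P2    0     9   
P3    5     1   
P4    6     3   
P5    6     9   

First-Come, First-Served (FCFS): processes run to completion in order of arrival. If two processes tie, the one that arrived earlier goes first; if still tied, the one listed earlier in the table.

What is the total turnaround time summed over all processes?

Timeline: | P1 0-10 | P2 10-19 | P3 19-20 | P4 20-23 | P5 23-32 |
Completion: P1=10  P2=19  P3=20  P4=23  P5=32
Turnaround = completion − arrival: P1=10, P2=19, P3=15, P4=17, P5=26
Total turnaround = 10 + 19 + 15 + 17 + 26 = 87

87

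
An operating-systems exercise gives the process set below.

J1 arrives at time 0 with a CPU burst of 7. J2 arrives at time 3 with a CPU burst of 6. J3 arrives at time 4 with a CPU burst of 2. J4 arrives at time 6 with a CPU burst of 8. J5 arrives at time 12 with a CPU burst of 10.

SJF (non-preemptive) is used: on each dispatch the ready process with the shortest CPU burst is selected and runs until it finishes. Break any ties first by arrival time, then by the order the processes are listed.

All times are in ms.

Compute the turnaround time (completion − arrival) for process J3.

5

Gantt: | J1 0-7 | J3 7-9 | J2 9-15 | J4 15-23 | J5 23-33 |
Completion: J1=7  J2=15  J3=9  J4=23  J5=33
Turnaround (C−A): J1=7  J2=12  J3=5  J4=17  J5=21
Turnaround(J3) = completion − arrival = 9 − 4 = 5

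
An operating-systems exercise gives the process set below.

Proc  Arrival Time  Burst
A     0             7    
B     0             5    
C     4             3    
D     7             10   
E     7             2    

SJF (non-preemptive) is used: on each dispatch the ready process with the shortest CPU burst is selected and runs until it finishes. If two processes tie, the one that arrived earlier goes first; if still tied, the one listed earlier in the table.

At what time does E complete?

Timeline: | B 0-5 | C 5-8 | E 8-10 | A 10-17 | D 17-27 |
Completion: A=17  B=5  C=8  D=27  E=10

10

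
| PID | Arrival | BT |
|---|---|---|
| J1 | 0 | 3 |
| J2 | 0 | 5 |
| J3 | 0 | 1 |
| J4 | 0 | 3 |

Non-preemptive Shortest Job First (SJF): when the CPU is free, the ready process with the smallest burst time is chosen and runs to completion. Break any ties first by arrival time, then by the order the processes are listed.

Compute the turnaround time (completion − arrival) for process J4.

Schedule: | J3 0-1 | J1 1-4 | J4 4-7 | J2 7-12 |
Completion: J1=4  J2=12  J3=1  J4=7
Turnaround(J4) = completion − arrival = 7 − 0 = 7

7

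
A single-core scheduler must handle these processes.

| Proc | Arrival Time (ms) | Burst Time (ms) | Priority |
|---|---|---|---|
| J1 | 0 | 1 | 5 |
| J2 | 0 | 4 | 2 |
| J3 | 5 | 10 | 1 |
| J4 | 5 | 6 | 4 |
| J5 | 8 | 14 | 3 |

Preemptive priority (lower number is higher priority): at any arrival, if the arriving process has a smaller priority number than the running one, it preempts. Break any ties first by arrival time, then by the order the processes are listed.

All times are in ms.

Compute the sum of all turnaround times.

70

Gantt: | J2 0-4 | J1 4-5 | J3 5-15 | J5 15-29 | J4 29-35 |
Completion: J1=5  J2=4  J3=15  J4=35  J5=29
Turnaround = completion − arrival: J1=5, J2=4, J3=10, J4=30, J5=21
Total turnaround = 5 + 4 + 10 + 30 + 21 = 70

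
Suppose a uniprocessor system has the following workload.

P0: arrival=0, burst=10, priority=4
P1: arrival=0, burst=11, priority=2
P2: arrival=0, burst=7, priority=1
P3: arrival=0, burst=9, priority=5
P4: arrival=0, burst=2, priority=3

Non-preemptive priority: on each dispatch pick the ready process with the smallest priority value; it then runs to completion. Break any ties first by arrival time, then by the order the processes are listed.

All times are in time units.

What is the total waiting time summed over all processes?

Gantt: | P2 0-7 | P1 7-18 | P4 18-20 | P0 20-30 | P3 30-39 |
Completion: P0=30  P1=18  P2=7  P3=39  P4=20
Waiting = turnaround − burst: P0=20, P1=7, P2=0, P3=30, P4=18
Total waiting = 20 + 7 + 0 + 30 + 18 = 75

75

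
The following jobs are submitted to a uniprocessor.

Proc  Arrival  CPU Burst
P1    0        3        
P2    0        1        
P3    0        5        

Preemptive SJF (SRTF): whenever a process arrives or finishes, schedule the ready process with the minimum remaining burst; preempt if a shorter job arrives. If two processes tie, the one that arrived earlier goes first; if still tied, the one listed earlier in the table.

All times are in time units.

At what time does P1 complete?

4

Schedule: | P2 0-1 | P1 1-4 | P3 4-9 |
Completion: P1=4  P2=1  P3=9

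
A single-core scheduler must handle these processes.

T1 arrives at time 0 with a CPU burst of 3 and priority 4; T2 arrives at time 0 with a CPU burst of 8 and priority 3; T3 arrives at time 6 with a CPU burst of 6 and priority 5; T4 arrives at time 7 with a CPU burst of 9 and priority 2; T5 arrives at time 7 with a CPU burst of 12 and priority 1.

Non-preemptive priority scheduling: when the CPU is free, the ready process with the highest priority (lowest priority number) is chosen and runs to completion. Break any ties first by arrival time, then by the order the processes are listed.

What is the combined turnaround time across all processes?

107

Schedule: | T2 0-8 | T5 8-20 | T4 20-29 | T1 29-32 | T3 32-38 |
Completion: T1=32  T2=8  T3=38  T4=29  T5=20
Turnaround = completion − arrival: T1=32, T2=8, T3=32, T4=22, T5=13
Total turnaround = 32 + 8 + 32 + 22 + 13 = 107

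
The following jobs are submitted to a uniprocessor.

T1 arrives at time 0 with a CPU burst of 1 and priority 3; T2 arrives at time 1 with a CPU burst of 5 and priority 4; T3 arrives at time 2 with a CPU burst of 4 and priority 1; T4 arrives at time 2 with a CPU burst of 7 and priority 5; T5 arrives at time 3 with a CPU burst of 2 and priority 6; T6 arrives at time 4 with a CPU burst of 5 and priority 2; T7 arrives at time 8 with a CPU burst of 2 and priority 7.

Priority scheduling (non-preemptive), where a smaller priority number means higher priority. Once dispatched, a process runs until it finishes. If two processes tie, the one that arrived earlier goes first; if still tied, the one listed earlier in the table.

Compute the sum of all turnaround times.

Schedule: | T1 0-1 | T2 1-6 | T3 6-10 | T6 10-15 | T4 15-22 | T5 22-24 | T7 24-26 |
Completion: T1=1  T2=6  T3=10  T4=22  T5=24  T6=15  T7=26
Turnaround = completion − arrival: T1=1, T2=5, T3=8, T4=20, T5=21, T6=11, T7=18
Total turnaround = 1 + 5 + 8 + 20 + 21 + 11 + 18 = 84

84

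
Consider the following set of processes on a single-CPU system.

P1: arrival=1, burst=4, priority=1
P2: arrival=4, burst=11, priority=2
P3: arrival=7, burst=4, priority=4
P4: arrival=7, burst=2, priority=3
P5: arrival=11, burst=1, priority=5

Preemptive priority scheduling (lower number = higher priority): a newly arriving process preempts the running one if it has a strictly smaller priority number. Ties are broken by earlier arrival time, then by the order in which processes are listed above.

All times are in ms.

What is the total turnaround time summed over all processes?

Timeline: | idle 0-1 | P1 1-5 | P2 5-16 | P4 16-18 | P3 18-22 | P5 22-23 |
Completion: P1=5  P2=16  P3=22  P4=18  P5=23
Turnaround (C−A): P1=4  P2=12  P3=15  P4=11  P5=12
Turnaround = completion − arrival: P1=4, P2=12, P3=15, P4=11, P5=12
Total turnaround = 4 + 12 + 15 + 11 + 12 = 54

54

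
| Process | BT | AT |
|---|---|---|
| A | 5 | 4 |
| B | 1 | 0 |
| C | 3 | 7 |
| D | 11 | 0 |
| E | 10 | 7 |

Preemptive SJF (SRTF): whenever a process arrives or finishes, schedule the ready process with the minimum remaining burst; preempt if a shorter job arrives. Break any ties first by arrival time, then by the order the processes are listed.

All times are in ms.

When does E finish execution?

30

Gantt: | B 0-1 | D 1-4 | A 4-9 | C 9-12 | D 12-20 | E 20-30 |
Completion: A=9  B=1  C=12  D=20  E=30
Turnaround (C−A): A=5  B=1  C=5  D=20  E=23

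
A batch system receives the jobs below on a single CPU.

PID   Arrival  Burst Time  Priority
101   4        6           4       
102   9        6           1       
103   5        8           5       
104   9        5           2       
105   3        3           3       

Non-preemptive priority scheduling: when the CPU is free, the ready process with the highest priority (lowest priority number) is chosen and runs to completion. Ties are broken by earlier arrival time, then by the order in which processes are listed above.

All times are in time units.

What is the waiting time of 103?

Schedule: | idle 0-3 | 105 3-6 | 101 6-12 | 102 12-18 | 104 18-23 | 103 23-31 |
Completion: 101=12  102=18  103=31  104=23  105=6
Waiting(103) = turnaround − burst = 26 − 8 = 18

18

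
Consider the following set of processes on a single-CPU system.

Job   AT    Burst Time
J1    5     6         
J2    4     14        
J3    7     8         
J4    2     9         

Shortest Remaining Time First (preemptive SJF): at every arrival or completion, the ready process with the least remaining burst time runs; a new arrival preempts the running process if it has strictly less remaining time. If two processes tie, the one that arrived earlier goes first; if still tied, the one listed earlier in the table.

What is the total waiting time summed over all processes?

37

Timeline: | idle 0-2 | J4 2-11 | J1 11-17 | J3 17-25 | J2 25-39 |
Completion: J1=17  J2=39  J3=25  J4=11
Turnaround (C−A): J1=12  J2=35  J3=18  J4=9
Waiting = turnaround − burst: J1=6, J2=21, J3=10, J4=0
Total waiting = 6 + 21 + 10 + 0 = 37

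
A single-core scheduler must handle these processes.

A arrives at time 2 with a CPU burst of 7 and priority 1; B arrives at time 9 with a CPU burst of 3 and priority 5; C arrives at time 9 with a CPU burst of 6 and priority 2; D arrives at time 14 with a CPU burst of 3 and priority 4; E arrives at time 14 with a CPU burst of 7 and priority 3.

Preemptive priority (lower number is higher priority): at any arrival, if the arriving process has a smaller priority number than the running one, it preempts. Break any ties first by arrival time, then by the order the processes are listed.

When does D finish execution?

25

Timeline: | idle 0-2 | A 2-9 | C 9-15 | E 15-22 | D 22-25 | B 25-28 |
Completion: A=9  B=28  C=15  D=25  E=22
Turnaround (C−A): A=7  B=19  C=6  D=11  E=8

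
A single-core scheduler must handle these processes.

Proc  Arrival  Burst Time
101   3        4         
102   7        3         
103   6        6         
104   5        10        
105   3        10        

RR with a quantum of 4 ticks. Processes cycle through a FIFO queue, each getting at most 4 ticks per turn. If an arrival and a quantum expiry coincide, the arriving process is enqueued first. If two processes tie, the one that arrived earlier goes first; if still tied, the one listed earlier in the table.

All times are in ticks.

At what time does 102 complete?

22

Timeline: | idle 0-3 | 101 3-7 | 105 7-11 | 104 11-15 | 103 15-19 | 102 19-22 | 105 22-26 | 104 26-30 | 103 30-32 | 105 32-34 | 104 34-36 |
Completion: 101=7  102=22  103=32  104=36  105=34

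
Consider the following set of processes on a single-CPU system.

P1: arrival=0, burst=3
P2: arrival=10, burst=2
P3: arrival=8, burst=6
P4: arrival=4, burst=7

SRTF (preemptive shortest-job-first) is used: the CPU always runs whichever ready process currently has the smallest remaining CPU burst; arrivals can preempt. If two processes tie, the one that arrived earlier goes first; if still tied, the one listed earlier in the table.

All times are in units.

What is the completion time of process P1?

3

Schedule: | P1 0-3 | idle 3-4 | P4 4-11 | P2 11-13 | P3 13-19 |
Completion: P1=3  P2=13  P3=19  P4=11
Turnaround (C−A): P1=3  P2=3  P3=11  P4=7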